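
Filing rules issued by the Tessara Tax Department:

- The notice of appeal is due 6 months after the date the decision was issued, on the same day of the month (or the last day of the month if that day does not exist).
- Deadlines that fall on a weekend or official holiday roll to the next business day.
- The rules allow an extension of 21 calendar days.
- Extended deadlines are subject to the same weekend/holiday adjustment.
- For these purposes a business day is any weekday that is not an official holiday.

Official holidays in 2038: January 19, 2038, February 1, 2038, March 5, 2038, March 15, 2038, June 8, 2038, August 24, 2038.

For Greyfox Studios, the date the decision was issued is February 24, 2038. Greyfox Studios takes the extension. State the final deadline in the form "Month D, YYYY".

6 months from February 24, 2038 is August 24, 2038.
August 24, 2038 falls on a listed holiday. Rolling to the next business day gives August 25, 2038, a Wednesday.
The 21-calendar-day extension moves the deadline from August 25, 2038 to September 15, 2038.
September 15, 2038 falls on a Wednesday, which is a business day, so no adjustment is needed.
So the filing is due September 15, 2038.

September 15, 2038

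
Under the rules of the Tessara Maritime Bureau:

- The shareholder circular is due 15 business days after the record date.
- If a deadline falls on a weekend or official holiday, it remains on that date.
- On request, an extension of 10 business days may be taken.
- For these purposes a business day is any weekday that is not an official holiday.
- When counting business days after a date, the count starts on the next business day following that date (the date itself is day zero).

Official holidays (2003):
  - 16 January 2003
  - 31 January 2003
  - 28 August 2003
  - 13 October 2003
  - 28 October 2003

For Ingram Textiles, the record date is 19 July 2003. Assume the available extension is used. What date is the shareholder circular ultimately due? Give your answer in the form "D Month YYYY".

15 business days after 19 July 2003, excluding weekends and holidays, is 8 August 2003.
No adjustment is made for weekends or holidays, so 8 August 2003 stands.
The 10-business-day extension runs from 8 August 2003 to 22 August 2003.
22 August 2003 falls on a Friday. The rules make no weekend/holiday allowance, so it remains 22 August 2003.
Deadline: 22 August 2003.

22 August 2003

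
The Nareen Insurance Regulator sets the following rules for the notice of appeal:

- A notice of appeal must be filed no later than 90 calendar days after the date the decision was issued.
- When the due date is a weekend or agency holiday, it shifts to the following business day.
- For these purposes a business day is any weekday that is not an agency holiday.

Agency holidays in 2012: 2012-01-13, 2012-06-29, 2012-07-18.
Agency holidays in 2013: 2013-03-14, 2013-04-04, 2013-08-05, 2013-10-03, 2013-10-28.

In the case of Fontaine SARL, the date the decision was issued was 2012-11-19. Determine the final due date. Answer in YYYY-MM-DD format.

Trigger date 2012-11-19 + 90 calendar days = 2013-02-17.
2013-02-17 is a Sunday, so it moves to the next business day, 2013-02-18 (Monday).
Final deadline: 2013-02-18.

2013-02-18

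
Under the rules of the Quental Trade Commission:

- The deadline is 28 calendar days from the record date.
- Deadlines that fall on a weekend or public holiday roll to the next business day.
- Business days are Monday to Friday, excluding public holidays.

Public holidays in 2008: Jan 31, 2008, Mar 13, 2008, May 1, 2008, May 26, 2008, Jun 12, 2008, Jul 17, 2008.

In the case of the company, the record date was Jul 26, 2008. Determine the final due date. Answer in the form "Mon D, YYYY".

Trigger date Jul 26, 2008 + 28 calendar days = Aug 23, 2008.
Aug 23, 2008 falls on a Saturday. Rolling to the next business day gives Aug 25, 2008, a Monday.
So the filing is due Aug 25, 2008.

Aug 25, 2008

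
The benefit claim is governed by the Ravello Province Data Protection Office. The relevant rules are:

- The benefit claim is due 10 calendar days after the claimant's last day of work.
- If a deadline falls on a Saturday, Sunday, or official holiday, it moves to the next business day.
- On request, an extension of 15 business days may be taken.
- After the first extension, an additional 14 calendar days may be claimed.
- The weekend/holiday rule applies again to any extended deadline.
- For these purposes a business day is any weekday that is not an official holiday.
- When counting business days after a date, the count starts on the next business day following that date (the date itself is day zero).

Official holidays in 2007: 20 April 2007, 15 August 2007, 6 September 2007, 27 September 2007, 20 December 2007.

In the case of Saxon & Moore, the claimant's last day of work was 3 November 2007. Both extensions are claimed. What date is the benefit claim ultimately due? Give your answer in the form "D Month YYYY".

Trigger date 3 November 2007 + 10 calendar days = 13 November 2007.
13 November 2007 is a Tuesday and not a listed holiday, so it stands.
Counting 15 further business days from 13 November 2007 reaches 4 December 2007.
4 December 2007 is a Tuesday and not a listed holiday, so it stands.
The 14-calendar-day extension moves the deadline from 4 December 2007 to 18 December 2007.
18 December 2007 falls on a Tuesday, which is a business day, so no adjustment is needed.
So the filing is due 18 December 2007.

18 December 2007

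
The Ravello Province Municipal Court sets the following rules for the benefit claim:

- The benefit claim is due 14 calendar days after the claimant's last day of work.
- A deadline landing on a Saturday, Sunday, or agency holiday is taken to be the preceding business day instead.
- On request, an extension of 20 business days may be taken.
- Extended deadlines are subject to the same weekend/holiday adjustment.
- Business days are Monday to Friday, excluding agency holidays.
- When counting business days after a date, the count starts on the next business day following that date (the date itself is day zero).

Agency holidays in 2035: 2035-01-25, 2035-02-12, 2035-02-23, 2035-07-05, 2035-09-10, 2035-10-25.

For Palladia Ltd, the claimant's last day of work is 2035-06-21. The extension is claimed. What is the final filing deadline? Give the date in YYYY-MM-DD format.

From 2035-06-21, 14 calendar days later is 2035-07-05.
Because 2035-07-05 is a listed holiday, the deadline becomes 2035-07-04 (Wednesday).
Counting 20 further business days from 2035-07-04 reaches 2035-08-02.
Since 2035-08-02 is a Thursday and not a holiday, the date is unchanged.
The final due date is 2035-08-02.

2035-08-02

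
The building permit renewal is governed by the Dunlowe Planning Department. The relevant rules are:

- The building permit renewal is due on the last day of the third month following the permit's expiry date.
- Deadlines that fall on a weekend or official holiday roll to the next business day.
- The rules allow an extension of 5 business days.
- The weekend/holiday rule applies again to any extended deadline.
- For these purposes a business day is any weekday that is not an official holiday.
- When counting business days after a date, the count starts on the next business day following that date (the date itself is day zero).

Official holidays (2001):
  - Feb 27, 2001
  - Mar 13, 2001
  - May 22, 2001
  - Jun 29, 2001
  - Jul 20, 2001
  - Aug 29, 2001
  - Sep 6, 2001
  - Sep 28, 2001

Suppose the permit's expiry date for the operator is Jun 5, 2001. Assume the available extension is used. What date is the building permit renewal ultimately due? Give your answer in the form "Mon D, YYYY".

3 months after Jun 5, 2001 falls in September 2001; the last day of that month is Sep 30, 2001.
Sep 30, 2001 falls on a Sunday. Rolling to the next business day gives Oct 1, 2001, a Monday.
Counting 5 further business days from Oct 1, 2001 reaches Oct 8, 2001.
Oct 8, 2001 (Monday) is already a business day.
The final due date is Oct 8, 2001.

Oct 8, 2001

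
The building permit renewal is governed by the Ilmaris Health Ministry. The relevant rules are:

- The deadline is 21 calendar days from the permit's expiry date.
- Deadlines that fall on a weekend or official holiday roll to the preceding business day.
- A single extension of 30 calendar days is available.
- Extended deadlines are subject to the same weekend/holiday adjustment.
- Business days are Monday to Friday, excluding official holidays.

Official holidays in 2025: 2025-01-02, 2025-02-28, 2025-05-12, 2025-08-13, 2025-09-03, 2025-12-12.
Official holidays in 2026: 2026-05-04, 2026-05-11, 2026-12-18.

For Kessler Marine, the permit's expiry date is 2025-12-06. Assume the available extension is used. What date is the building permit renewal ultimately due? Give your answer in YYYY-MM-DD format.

From 2025-12-06, 21 calendar days later is 2025-12-27.
2025-12-27 falls on a Saturday. Rolling to the preceding business day gives 2025-12-26, a Friday.
With the 30-day extension, 2025-12-26 becomes 2026-01-25.
2026-01-25 is a Sunday, so it moves to the preceding business day, 2026-01-23 (Friday).
So the filing is due 2026-01-23.

2026-01-23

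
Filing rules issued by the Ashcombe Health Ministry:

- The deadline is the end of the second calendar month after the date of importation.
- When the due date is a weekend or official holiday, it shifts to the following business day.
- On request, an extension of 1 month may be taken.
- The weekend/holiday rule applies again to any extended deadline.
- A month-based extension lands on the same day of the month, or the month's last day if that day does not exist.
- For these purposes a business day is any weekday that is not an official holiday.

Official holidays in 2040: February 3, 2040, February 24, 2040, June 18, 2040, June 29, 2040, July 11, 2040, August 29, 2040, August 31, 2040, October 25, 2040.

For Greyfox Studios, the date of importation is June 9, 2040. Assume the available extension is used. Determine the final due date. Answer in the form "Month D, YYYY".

October 3, 2040

2 months after June 9, 2040 falls in August 2040; the last day of that month is August 31, 2040.
August 31, 2040 is a listed holiday; the next business day is September 3, 2040 (Monday).
Applying the 1 month extension: 1 month after September 3, 2040 is October 3, 2040.
October 3, 2040 is a Wednesday and not a listed holiday, so it stands.
Final deadline: October 3, 2040.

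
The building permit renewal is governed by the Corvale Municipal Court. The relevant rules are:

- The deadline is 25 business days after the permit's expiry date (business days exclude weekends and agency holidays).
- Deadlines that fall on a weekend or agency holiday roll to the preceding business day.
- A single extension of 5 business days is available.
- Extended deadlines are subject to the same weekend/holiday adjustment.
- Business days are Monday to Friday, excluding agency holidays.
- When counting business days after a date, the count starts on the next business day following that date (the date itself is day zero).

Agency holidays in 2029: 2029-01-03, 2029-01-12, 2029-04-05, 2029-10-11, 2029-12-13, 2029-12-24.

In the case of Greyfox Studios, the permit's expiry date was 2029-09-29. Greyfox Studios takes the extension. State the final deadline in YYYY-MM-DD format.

Starting the day after 2029-09-29 and counting 25 business days lands on 2029-11-05.
2029-11-05 is a Monday and not a listed holiday, so it stands.
The 5-business-day extension runs from 2029-11-05 to 2029-11-12.
2029-11-12 falls on a Monday, which is a business day, so no adjustment is needed.
Final deadline: 2029-11-12.

2029-11-12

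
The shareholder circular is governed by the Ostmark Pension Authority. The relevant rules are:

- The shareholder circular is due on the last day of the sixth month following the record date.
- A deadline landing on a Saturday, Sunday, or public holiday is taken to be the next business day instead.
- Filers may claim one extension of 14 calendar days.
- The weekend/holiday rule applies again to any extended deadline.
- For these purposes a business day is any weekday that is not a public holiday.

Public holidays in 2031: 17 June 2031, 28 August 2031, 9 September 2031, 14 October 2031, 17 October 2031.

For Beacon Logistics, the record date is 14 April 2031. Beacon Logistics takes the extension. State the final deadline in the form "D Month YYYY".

14 November 2031

6 months after 14 April 2031 is October 2031; that month ends on 31 October 2031.
Since 31 October 2031 is a Friday and not a holiday, the date is unchanged.
With the 14-day extension, 31 October 2031 becomes 14 November 2031.
Since 14 November 2031 is a Friday and not a holiday, the date is unchanged.
So the filing is due 14 November 2031.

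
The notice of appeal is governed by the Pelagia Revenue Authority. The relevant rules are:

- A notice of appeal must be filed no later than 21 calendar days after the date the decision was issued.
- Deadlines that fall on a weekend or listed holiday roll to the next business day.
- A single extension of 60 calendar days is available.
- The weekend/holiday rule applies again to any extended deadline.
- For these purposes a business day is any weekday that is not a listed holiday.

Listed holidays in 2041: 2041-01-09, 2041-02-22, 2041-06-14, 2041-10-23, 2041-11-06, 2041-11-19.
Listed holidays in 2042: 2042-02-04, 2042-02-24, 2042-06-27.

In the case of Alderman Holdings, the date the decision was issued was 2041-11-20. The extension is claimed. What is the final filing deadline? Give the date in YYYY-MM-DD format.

2042-02-10

From 2041-11-20, 21 calendar days later is 2041-12-11.
2041-12-11 is a Wednesday and not a listed holiday, so it stands.
With the 60-day extension, 2041-12-11 becomes 2042-02-09.
2042-02-09 is a Sunday, so it moves to the next business day, 2042-02-10 (Monday).
Deadline: 2042-02-10.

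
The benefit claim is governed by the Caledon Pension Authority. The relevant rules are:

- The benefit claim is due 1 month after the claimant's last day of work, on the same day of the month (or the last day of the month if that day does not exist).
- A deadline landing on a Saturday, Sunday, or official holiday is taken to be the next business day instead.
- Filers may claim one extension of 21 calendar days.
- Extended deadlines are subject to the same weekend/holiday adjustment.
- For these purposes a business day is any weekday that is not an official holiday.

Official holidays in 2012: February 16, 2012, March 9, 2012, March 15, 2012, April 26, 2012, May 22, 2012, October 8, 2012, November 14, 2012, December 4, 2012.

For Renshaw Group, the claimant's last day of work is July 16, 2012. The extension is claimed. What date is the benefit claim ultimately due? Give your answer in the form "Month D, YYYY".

Moving 1 month forward from July 16, 2012 on the corresponding day gives August 16, 2012.
August 16, 2012 falls on a Thursday, which is a business day, so no adjustment is needed.
The 21-calendar-day extension moves the deadline from August 16, 2012 to September 6, 2012.
September 6, 2012 is a Thursday and not a listed holiday, so it stands.
The final due date is September 6, 2012.

September 6, 2012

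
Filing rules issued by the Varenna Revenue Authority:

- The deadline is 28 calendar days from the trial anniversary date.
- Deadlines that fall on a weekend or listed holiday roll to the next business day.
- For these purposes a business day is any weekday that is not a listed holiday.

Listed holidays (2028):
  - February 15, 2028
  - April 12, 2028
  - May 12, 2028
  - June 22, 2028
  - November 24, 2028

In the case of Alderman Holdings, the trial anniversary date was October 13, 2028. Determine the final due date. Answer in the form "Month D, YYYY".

November 10, 2028

Trigger date October 13, 2028 + 28 calendar days = November 10, 2028.
Since November 10, 2028 is a Friday and not a holiday, the date is unchanged.
Final deadline: November 10, 2028.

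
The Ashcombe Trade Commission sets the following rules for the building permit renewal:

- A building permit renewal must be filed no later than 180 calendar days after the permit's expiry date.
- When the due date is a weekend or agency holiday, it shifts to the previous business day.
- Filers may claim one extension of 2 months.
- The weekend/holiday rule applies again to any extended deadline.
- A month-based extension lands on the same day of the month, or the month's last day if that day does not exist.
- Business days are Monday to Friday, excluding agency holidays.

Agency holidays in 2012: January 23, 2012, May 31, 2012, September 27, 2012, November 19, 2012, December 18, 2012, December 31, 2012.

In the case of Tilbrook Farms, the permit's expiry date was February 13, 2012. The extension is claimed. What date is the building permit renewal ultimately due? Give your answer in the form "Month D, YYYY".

October 10, 2012

Adding 180 calendar days to February 13, 2012 gives August 11, 2012.
August 11, 2012 is a Saturday; the preceding business day is August 10, 2012 (Friday).
Applying the 2 months extension: 2 months after August 10, 2012 is October 10, 2012.
October 10, 2012 falls on a Wednesday, which is a business day, so no adjustment is needed.
The final due date is October 10, 2012.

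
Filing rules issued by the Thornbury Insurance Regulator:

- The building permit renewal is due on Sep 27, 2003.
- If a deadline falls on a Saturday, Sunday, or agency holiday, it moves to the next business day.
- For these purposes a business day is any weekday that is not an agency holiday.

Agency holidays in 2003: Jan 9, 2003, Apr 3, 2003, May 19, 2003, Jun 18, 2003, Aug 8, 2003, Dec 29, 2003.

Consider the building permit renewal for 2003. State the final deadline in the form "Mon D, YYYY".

Start from the fixed due date, Sep 27, 2003.
Because Sep 27, 2003 is a Saturday, the deadline becomes Sep 29, 2003 (Monday).
Deadline: Sep 29, 2003.

Sep 29, 2003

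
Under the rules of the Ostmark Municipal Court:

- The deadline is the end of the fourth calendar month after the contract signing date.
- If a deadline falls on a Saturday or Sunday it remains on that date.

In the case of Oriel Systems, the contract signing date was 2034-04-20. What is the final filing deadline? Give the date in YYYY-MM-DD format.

The fourth month after 2034-04-20 is August 2034, whose last day is 2034-08-31.
No adjustment is made for weekends or holidays, so 2034-08-31 stands.
Final deadline: 2034-08-31.

2034-08-31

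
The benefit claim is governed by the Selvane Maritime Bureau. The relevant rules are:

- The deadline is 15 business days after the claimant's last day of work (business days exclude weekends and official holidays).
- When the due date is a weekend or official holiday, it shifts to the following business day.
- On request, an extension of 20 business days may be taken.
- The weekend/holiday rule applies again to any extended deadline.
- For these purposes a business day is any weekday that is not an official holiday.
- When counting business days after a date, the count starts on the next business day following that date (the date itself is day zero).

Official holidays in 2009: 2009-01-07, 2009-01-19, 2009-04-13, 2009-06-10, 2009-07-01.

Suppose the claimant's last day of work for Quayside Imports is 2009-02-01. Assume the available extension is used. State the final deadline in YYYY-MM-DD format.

Counting 15 business days after 2009-02-01 (skipping weekends and listed holidays) reaches 2009-02-20.
2009-02-20 is a Friday and not a listed holiday, so it stands.
Counting 20 further business days from 2009-02-20 reaches 2009-03-20.
Since 2009-03-20 is a Friday and not a holiday, the date is unchanged.
Final deadline: 2009-03-20.

2009-03-20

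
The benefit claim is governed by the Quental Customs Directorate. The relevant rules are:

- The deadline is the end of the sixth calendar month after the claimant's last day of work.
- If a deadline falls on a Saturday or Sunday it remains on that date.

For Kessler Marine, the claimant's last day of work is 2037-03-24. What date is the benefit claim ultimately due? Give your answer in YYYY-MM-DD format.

The sixth month after 2037-03-24 is September 2037, whose last day is 2037-09-30.
2037-09-30 is a Wednesday; no weekend or holiday adjustment applies.
Final deadline: 2037-09-30.

2037-09-30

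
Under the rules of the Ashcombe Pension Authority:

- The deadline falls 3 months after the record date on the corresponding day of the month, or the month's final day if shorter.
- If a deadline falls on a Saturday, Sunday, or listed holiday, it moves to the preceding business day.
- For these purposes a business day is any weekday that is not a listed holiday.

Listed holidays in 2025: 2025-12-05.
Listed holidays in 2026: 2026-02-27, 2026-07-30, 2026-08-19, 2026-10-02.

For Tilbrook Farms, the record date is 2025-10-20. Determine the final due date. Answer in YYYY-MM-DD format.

2026-01-20

Moving 3 months forward from 2025-10-20 on the corresponding day gives 2026-01-20.
2026-01-20 is a Tuesday and not a listed holiday, so it stands.
So the filing is due 2026-01-20.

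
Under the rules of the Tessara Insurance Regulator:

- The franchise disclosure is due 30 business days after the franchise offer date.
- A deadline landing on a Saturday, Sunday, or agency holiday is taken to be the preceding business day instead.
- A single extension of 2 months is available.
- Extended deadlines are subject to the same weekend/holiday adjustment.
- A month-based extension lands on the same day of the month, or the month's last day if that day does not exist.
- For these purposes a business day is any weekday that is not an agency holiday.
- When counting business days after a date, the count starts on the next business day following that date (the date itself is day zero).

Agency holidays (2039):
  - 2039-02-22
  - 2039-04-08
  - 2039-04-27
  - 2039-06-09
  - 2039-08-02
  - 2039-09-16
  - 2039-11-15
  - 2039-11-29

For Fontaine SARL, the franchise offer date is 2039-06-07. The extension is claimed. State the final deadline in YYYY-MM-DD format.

30 business days after 2039-06-07, excluding weekends and holidays, is 2039-07-20.
2039-07-20 (Wednesday) is already a business day.
The 2 months extension carries 2039-07-20 to 2039-09-20.
Since 2039-09-20 is a Tuesday and not a holiday, the date is unchanged.
Deadline: 2039-09-20.

2039-09-20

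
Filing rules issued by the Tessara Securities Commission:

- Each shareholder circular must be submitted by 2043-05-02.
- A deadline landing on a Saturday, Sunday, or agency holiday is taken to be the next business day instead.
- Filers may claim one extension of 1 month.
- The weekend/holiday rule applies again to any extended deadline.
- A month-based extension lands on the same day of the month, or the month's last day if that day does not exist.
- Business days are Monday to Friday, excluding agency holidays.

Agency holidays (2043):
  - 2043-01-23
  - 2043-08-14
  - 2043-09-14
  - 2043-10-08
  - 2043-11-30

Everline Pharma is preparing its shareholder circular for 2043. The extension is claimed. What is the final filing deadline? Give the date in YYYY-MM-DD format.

The statutory due date is 2043-05-02.
2043-05-02 is a Saturday, so it moves to the next business day, 2043-05-04 (Monday).
Add 1 month to 2043-05-04: 2043-06-04.
2043-06-04 (Thursday) is already a business day.
So the filing is due 2043-06-04.

2043-06-04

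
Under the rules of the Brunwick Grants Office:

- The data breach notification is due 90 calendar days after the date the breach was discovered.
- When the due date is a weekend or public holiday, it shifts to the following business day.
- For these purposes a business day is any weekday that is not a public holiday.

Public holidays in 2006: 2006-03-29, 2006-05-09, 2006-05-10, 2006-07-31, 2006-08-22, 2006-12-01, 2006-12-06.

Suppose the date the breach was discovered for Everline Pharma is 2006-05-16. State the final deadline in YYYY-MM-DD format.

2006-08-14

From 2006-05-16, 90 calendar days later is 2006-08-14.
Since 2006-08-14 is a Monday and not a holiday, the date is unchanged.
The final due date is 2006-08-14.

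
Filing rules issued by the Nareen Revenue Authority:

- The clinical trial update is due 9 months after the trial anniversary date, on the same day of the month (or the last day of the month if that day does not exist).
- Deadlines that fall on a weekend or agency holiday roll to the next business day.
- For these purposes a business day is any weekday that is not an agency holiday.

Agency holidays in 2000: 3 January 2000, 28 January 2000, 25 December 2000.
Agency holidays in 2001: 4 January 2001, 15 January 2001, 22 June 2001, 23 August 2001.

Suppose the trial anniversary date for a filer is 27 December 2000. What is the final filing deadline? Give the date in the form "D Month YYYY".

27 September 2001

Moving 9 months forward from 27 December 2000 on the corresponding day gives 27 September 2001.
Since 27 September 2001 is a Thursday and not a holiday, the date is unchanged.
So the filing is due 27 September 2001.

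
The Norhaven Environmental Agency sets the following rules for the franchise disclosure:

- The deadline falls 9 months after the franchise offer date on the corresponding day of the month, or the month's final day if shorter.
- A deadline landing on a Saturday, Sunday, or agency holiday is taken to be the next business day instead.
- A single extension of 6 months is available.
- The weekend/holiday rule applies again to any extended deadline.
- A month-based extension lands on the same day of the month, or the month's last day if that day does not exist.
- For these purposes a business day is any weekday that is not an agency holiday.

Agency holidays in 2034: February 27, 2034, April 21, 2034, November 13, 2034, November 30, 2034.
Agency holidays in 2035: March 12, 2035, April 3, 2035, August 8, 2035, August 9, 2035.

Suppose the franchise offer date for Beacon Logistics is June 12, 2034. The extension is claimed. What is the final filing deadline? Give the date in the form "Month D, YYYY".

9 months from June 12, 2034 is March 12, 2035.
Because March 12, 2035 is a listed holiday, the deadline becomes March 13, 2035 (Tuesday).
The 6 months extension carries March 13, 2035 to September 13, 2035.
September 13, 2035 is a Thursday and not a listed holiday, so it stands.
The final due date is September 13, 2035.

September 13, 2035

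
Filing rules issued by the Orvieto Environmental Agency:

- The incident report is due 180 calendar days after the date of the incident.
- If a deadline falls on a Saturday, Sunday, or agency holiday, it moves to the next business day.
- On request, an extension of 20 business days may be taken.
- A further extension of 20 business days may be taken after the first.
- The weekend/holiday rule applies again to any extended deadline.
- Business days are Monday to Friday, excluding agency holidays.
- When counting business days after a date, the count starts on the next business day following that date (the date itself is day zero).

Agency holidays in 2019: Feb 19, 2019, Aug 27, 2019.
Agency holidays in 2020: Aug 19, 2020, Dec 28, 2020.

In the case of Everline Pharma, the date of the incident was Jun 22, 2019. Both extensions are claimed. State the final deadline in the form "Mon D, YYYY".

Feb 13, 2020

From Jun 22, 2019, 180 calendar days later is Dec 19, 2019.
Since Dec 19, 2019 is a Thursday and not a holiday, the date is unchanged.
Counting 20 further business days from Dec 19, 2019 reaches Jan 16, 2020.
Since Jan 16, 2020 is a Thursday and not a holiday, the date is unchanged.
The 20-business-day extension runs from Jan 16, 2020 to Feb 13, 2020.
Feb 13, 2020 falls on a Thursday, which is a business day, so no adjustment is needed.
So the filing is due Feb 13, 2020.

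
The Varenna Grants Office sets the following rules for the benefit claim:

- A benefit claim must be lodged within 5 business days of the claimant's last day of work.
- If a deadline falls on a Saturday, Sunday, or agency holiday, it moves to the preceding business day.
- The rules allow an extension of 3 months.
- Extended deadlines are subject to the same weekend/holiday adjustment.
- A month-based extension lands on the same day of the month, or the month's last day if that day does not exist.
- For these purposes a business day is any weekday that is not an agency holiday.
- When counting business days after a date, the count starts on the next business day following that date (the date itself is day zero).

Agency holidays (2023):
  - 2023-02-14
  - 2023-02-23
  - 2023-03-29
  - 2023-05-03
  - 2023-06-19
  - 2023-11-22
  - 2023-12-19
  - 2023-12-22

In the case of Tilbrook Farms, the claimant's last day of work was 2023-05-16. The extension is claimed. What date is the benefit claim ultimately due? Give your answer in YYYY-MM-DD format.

5 business days after 2023-05-16, excluding weekends and holidays, is 2023-05-23.
2023-05-23 falls on a Tuesday, which is a business day, so no adjustment is needed.
Add 3 months to 2023-05-23: 2023-08-23.
Since 2023-08-23 is a Wednesday and not a holiday, the date is unchanged.
The final due date is 2023-08-23.

2023-08-23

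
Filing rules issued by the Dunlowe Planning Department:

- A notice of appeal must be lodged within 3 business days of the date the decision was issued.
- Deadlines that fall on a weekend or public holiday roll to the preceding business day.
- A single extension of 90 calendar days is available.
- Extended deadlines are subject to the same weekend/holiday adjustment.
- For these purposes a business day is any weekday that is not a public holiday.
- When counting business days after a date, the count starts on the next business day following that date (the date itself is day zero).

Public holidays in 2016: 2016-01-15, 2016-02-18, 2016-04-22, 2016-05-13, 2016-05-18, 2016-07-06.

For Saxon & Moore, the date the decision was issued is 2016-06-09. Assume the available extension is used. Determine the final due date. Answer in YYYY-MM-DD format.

2016-09-12

Counting 3 business days after 2016-06-09 (skipping weekends and listed holidays) reaches 2016-06-14.
2016-06-14 (Tuesday) is already a business day.
The 90-calendar-day extension moves the deadline from 2016-06-14 to 2016-09-12.
2016-09-12 (Monday) is already a business day.
So the filing is due 2016-09-12.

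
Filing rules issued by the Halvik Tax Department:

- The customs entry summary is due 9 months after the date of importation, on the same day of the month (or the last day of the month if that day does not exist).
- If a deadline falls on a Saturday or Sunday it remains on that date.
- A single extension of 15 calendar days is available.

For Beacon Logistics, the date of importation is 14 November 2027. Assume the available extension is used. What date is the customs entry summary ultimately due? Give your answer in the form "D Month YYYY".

Moving 9 months forward from 14 November 2027 on the corresponding day gives 14 August 2028.
No adjustment is made for weekends or holidays, so 14 August 2028 stands.
Applying the 15-calendar-day extension: 14 August 2028 + 15 days = 29 August 2028.
No adjustment is made for weekends or holidays, so 29 August 2028 stands.
The final due date is 29 August 2028.

29 August 2028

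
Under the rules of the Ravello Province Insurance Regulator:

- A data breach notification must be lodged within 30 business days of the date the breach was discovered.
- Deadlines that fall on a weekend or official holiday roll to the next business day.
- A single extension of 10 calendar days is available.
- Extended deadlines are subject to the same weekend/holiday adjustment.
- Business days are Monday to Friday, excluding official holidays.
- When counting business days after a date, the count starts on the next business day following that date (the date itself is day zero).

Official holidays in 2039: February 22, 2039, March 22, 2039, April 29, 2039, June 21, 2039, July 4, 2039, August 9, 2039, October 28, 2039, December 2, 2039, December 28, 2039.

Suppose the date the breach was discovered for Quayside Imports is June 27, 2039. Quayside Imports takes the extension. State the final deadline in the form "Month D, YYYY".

August 22, 2039

Starting the day after June 27, 2039 and counting 30 business days lands on August 10, 2039.
August 10, 2039 falls on a Wednesday, which is a business day, so no adjustment is needed.
With the 10-day extension, August 10, 2039 becomes August 20, 2039.
August 20, 2039 is a Saturday; the next business day is August 22, 2039 (Monday).
The final due date is August 22, 2039.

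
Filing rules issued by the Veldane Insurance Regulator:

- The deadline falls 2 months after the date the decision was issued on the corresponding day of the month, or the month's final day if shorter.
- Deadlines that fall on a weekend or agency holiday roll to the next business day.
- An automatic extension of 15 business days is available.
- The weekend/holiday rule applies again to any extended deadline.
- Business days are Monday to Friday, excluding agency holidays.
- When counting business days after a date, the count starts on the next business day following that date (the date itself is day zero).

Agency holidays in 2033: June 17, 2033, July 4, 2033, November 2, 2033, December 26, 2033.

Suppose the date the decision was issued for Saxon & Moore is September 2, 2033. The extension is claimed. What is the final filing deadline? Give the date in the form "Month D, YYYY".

2 months after September 2, 2033, on the same day of the month, is November 2, 2033.
Because November 2, 2033 is a listed holiday, the deadline becomes November 3, 2033 (Thursday).
Applying the 15-business-day extension: 15 business days after November 3, 2033 is November 24, 2033.
November 24, 2033 falls on a Thursday, which is a business day, so no adjustment is needed.
Final deadline: November 24, 2033.

November 24, 2033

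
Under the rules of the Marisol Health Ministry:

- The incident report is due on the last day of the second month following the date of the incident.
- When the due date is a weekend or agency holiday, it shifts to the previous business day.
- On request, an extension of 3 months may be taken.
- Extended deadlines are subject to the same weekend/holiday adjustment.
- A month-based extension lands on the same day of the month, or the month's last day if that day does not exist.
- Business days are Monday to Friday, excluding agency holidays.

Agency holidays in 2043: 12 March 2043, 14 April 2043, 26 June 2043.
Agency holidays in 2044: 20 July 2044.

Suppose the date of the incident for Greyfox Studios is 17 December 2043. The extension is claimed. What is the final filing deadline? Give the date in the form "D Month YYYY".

27 May 2044

2 months after 17 December 2043 is February 2044; that month ends on 29 February 2044.
29 February 2044 (Monday) is already a business day.
The 3 months extension carries 29 February 2044 to 29 May 2044.
Because 29 May 2044 is a Sunday, the deadline becomes 27 May 2044 (Friday).
Deadline: 27 May 2044.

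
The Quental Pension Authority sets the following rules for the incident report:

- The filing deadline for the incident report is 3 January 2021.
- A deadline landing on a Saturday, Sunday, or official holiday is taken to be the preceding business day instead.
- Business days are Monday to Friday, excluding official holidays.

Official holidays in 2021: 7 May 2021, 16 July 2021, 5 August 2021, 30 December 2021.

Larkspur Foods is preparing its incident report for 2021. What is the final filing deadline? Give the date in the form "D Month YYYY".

1 January 2021

The statutory due date is 3 January 2021.
Because 3 January 2021 is a Sunday, the deadline becomes 1 January 2021 (Friday).
The final due date is 1 January 2021.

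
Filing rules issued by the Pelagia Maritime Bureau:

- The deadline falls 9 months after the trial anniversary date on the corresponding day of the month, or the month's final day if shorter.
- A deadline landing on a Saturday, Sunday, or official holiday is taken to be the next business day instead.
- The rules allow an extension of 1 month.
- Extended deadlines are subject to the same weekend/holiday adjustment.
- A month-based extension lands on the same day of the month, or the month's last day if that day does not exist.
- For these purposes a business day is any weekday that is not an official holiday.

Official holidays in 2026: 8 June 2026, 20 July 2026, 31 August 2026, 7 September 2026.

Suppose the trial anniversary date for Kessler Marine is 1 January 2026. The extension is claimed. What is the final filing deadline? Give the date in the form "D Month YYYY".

2 November 2026

9 months after 1 January 2026, on the same day of the month, is 1 October 2026.
1 October 2026 (Thursday) is already a business day.
Add 1 month to 1 October 2026: 1 November 2026.
1 November 2026 falls on a Sunday. Rolling to the next business day gives 2 November 2026, a Monday.
Deadline: 2 November 2026.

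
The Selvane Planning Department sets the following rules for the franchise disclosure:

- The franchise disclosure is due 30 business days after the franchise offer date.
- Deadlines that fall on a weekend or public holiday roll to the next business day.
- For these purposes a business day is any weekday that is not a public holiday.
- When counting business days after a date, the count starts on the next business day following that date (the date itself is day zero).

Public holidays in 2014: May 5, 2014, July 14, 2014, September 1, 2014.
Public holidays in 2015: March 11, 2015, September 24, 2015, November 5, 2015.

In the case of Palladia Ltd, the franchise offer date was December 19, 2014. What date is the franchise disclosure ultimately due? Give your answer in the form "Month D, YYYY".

January 30, 2015

Counting 30 business days after December 19, 2014 (skipping weekends and listed holidays) reaches January 30, 2015.
January 30, 2015 is a Friday and not a listed holiday, so it stands.
Deadline: January 30, 2015.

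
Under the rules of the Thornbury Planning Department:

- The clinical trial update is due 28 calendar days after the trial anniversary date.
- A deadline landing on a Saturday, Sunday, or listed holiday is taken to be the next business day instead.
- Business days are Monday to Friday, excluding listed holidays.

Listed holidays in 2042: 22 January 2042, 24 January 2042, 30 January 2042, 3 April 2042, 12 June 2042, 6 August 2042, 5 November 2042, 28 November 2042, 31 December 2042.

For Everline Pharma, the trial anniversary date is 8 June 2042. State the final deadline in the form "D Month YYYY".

7 July 2042

Trigger date 8 June 2042 + 28 calendar days = 6 July 2042.
6 July 2042 is a Sunday; the next business day is 7 July 2042 (Monday).
Final deadline: 7 July 2042.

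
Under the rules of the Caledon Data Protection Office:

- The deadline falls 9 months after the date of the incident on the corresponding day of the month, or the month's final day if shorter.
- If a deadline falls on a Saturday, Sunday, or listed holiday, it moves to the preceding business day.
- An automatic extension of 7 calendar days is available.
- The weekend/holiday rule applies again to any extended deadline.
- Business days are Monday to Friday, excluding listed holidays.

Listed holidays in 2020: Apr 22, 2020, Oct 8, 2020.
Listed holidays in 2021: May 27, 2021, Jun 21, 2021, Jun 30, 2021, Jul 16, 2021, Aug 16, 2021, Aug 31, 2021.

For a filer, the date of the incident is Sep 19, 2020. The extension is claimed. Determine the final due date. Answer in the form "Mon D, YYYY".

9 months after Sep 19, 2020, on the same day of the month, is Jun 19, 2021.
Jun 19, 2021 is a Saturday; the preceding business day is Jun 18, 2021 (Friday).
Add the 7 calendar-day extension to Jun 18, 2021: Jun 25, 2021.
Jun 25, 2021 falls on a Friday, which is a business day, so no adjustment is needed.
The final due date is Jun 25, 2021.

Jun 25, 2021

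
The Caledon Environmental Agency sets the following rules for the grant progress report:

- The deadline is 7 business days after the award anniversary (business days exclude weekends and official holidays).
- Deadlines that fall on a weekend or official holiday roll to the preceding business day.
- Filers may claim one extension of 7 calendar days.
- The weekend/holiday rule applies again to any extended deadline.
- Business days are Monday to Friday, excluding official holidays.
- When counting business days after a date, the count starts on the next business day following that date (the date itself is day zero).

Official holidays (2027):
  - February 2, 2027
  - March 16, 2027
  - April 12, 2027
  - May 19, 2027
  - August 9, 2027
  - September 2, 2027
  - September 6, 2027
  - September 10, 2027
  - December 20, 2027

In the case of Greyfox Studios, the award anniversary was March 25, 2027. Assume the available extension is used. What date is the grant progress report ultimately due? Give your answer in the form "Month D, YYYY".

April 9, 2027

Counting 7 business days after March 25, 2027 (skipping weekends and listed holidays) reaches April 5, 2027.
Since April 5, 2027 is a Monday and not a holiday, the date is unchanged.
With the 7-day extension, April 5, 2027 becomes April 12, 2027.
Because April 12, 2027 is a listed holiday, the deadline becomes April 9, 2027 (Friday).
The final due date is April 9, 2027.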